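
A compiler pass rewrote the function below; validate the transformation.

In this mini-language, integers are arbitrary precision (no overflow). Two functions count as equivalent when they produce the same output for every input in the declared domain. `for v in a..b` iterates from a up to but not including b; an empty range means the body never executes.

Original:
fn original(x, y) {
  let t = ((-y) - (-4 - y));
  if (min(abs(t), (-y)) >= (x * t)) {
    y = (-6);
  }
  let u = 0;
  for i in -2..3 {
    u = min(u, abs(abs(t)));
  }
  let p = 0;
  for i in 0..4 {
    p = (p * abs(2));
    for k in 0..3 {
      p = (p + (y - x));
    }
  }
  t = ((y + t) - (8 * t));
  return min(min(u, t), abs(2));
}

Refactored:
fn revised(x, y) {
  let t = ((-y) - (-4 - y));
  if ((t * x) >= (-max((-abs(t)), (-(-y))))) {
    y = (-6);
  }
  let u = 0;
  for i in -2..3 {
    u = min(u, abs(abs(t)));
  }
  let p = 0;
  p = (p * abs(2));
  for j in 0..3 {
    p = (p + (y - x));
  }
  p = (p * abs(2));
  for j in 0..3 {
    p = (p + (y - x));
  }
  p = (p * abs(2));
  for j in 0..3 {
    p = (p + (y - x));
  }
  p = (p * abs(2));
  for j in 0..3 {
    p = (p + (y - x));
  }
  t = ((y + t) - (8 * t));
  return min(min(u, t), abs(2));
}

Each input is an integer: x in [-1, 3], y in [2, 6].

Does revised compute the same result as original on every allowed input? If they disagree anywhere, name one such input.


There is a counterexample at x=-1, y=2: -34 on one side, -26 on the other.
original: t=4, then (min(abs(t), (-y)) >= (x * t)) is true, then y=-6, then u=0, then (i=-2), then u=0, then (i=-1), then u=0, then (i=0), then u=0, then (i=1), then u=0, then (i=2), then u=0, then p=0, then (i=0), then p=0, then (k=0), then p=-5, then (k=1), then p=-10, then (k=2), then p=-15, then (i=1), then p=-30, then (k=0), then p=-35, then (k=1), then p=-40, then (k=2), then p=-45, then (i=2), then p=-90, then (k=0), then p=-95, then (k=1), then p=-100, then (k=2), then p=-105, then (i=3), then p=-210, then (k=0), then p=-215, then (k=1), then p=-220, then (k=2), then p=-225, then t=-34, then returns -34
revised: t=4, then ((t * x) >= (-max((-abs(t)), (-(-y))))) is false, then u=0, then (i=-2), then u=0, then (i=-1), then u=0, then (i=0), then u=0, then (i=1), then u=0, then (i=2), then u=0, then p=0, then p=0, then (j=0), then p=3, then (j=1), then p=6, then (j=2), then p=9, then p=18, then (j=0), then p=21, then (j=1), then p=24, then (j=2), then p=27, then p=54, then (j=0), then p=57, then (j=1), then p=60, then (j=2), then p=63, then p=126, then (j=0), then p=129, then (j=1), then p=132, then (j=2), then p=135, then t=-26, then returns -26
verdict: not equivalent; witness: x=-1, y=2


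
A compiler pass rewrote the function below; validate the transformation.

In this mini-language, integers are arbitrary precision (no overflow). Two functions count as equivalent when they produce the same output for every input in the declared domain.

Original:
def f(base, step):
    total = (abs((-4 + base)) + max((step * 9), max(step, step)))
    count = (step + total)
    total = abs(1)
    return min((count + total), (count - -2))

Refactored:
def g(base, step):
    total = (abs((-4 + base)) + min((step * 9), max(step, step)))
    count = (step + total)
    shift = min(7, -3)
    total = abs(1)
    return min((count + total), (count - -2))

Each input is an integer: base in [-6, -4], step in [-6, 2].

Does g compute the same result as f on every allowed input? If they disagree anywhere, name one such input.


There is a counterexample at base=-6, step=-6: -1 on one side, -49 on the other.
f: total = 4; count = -2; total = 1; return -1
g: total = -44; count = -50; shift = -3; total = 1; return -49
verdict: not equivalent; witness: base=-6, step=-6


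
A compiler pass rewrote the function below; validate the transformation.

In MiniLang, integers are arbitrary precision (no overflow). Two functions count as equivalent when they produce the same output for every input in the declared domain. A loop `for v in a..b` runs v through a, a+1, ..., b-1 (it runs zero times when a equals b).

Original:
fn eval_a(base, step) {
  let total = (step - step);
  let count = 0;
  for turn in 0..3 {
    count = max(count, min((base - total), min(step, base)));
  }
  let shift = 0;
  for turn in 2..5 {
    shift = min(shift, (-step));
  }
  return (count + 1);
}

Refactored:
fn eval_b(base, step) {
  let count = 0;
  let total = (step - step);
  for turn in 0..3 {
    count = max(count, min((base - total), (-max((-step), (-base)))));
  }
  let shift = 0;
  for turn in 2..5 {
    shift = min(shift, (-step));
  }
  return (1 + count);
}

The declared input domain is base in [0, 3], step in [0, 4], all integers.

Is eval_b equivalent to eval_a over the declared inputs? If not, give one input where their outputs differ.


Equivalent — the differences include min/max/abs usage differs, yet no declared input distinguishes the two.
Spot check at base=2, step=4 — eval_a: total = 0; count = 0; [turn=0]; count = 2; [turn=1]; count = 2; [turn=2]; count = 2; shift = 0; [turn=2]; shift = -4; [turn=3]; shift = -4; [turn=4]; shift = -4; return 3. eval_b: count = 0; total = 0; [turn=0]; count = 2; [turn=1]; count = 2; [turn=2]; count = 2; shift = 0; [turn=2]; shift = -4; [turn=3]; shift = -4; [turn=4]; shift = -4; return 3. Both give 3.
Across all 20 domain points the two functions coincide.
verdict: equivalent


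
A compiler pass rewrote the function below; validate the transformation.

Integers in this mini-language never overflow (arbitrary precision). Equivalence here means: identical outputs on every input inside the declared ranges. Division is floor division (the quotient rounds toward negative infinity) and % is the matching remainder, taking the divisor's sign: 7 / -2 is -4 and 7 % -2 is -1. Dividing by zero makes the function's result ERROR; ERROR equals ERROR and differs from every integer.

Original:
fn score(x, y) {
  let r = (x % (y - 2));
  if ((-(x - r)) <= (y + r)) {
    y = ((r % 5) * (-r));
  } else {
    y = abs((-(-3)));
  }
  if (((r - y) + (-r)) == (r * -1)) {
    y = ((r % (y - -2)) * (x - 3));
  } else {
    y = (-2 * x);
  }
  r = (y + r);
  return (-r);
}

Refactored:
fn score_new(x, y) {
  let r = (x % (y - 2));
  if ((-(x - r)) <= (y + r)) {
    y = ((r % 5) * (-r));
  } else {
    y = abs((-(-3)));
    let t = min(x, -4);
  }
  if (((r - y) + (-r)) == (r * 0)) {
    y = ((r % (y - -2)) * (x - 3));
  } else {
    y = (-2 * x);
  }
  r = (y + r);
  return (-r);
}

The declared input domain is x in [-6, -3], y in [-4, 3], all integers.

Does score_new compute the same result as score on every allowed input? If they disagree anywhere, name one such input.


Equivalent. The one real change (`-1` became `0`) has no effect anywhere in the declared ranges.
Every one of the 32 inputs gives matching results.
As a probe, take x=-4, y=0: score runs r becomes 0; next ((-(x - r)) <= (y + r)) evaluates to false; next y becomes 3; next (((r - y) + (-r)) == (r * -1)) evaluates to false; next y becomes 8; next r becomes 8; next final value -8; score_new runs r becomes 0; next ((-(x - r)) <= (y + r)) evaluates to false; next y becomes 3; next t becomes -4; next (((r - y) + (-r)) == (r * 0)) evaluates to false; next y becomes 8; next r becomes 8; next final value -8; both end at -8.
verdict: equivalent


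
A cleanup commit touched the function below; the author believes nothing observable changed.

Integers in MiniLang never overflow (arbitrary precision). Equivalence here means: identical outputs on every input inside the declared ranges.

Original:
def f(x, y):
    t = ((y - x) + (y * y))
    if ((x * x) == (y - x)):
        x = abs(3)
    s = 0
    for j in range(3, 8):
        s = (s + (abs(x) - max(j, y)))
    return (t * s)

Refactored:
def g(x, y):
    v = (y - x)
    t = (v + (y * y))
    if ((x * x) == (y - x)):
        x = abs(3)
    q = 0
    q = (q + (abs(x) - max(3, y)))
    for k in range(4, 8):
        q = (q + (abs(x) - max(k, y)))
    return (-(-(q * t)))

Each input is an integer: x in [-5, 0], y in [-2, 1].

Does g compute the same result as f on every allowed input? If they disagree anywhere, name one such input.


Equivalent — the differences include constant usage differs, plus arithmetic usage differs, plus local variable names differ, plus loop structure differs, plus min/max/abs usage differs, plus statement counts differ, yet no declared input distinguishes the two.
As a probe, take x=-4, y=0: f runs t = 4; ((x * x) == (y - x)) -> false; s = 0; [j=3]; s = 1; [j=4]; s = 1; [j=5]; s = 0; [j=6]; s = -2; [j=7]; s = -5; return -20; g runs v = 4; t = 4; ((x * x) == (y - x)) -> false; q = 0; q = 1; [k=4]; q = 1; [k=5]; q = 0; [k=6]; q = -2; [k=7]; q = -5; return -20; both end at -20.
An exhaustive pass over the 24 declared inputs shows identical outputs.
verdict: equivalent


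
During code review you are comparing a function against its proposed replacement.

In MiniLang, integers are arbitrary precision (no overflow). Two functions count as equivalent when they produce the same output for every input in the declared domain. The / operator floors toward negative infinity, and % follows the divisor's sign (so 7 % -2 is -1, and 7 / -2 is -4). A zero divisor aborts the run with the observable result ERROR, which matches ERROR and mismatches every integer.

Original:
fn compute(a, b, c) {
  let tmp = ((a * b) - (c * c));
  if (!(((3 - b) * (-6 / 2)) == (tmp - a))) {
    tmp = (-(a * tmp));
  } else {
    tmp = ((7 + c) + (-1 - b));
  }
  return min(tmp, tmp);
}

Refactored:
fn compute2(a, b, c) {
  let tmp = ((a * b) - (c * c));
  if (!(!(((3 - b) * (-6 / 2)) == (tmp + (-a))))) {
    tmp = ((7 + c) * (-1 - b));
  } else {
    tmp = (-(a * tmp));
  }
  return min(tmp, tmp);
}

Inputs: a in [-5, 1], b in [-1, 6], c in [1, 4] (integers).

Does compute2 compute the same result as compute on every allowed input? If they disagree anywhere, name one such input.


Evaluate both at a=-2, b=-1, c=4.
compute: tmp := -14 | (!(((3 - b) * (-6 / 2)) == (tmp - a))): false | tmp := 11 | result 11
compute2: tmp := -14 | (!(!(((3 - b) * (-6 / 2)) == (tmp + (-a))))): true | tmp := 0 | result 0
11 and 0 differ, so these are not the same function on this domain.
verdict: not equivalent; witness: a=-2, b=-1, c=4


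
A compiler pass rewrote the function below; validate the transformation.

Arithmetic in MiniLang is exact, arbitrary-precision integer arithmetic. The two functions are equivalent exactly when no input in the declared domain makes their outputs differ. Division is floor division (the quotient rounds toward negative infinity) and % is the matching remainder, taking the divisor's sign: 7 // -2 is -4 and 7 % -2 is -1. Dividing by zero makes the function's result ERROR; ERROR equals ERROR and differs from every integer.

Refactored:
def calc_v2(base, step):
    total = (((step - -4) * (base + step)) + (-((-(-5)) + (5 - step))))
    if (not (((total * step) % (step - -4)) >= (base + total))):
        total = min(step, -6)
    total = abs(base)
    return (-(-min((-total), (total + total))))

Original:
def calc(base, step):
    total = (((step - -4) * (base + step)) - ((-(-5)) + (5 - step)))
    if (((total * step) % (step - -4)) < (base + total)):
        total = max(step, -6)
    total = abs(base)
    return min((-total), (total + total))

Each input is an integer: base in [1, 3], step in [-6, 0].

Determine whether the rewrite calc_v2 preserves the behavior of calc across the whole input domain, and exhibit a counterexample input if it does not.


The edit looks behavioral (`max(step, -6)` became `min(step, -6)`), but over these ranges it never changes the outcome.
As a probe, take base=2, step=0: calc runs total := -2 | (((total * step) % (step - -4)) < (base + total)): false | total := 2 | result -2; calc_v2 runs total := -2 | (not (((total * step) % (step - -4)) >= (base + total))): false | total := 2 | result -2; both end at -2.
Sweeping the whole domain (21 inputs) finds no disagreement.
verdict: equivalent


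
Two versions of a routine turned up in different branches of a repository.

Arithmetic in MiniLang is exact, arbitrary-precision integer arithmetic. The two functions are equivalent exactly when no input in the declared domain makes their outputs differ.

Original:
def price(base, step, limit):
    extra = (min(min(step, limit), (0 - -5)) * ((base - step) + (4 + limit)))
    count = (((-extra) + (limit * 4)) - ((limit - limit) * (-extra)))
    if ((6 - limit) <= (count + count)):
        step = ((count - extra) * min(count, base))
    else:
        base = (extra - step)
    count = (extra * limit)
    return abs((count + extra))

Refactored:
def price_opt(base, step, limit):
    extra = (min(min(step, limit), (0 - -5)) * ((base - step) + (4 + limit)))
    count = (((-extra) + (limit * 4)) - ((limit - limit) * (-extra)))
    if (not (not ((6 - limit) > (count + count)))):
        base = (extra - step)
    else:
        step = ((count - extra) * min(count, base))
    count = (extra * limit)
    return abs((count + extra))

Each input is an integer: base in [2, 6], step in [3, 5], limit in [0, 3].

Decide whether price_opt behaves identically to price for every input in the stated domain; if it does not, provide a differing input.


Equivalent — the differences include boolean connective usage differs; and comparison usage differs, yet no declared input distinguishes the two.
One worked example (base=3, step=5, limit=1) — price: extra becomes 3; next count becomes 1; next ((6 - limit) <= (count + count)) evaluates to false; next base becomes -2; next count becomes 3; next final value 6; price_opt: extra becomes 3; next count becomes 1; next (not (not ((6 - limit) > (count + count)))) evaluates to true; next base becomes -2; next count becomes 3; next final value 6; agreement on 6.
Across all 60 domain points the two functions coincide.
verdict: equivalent


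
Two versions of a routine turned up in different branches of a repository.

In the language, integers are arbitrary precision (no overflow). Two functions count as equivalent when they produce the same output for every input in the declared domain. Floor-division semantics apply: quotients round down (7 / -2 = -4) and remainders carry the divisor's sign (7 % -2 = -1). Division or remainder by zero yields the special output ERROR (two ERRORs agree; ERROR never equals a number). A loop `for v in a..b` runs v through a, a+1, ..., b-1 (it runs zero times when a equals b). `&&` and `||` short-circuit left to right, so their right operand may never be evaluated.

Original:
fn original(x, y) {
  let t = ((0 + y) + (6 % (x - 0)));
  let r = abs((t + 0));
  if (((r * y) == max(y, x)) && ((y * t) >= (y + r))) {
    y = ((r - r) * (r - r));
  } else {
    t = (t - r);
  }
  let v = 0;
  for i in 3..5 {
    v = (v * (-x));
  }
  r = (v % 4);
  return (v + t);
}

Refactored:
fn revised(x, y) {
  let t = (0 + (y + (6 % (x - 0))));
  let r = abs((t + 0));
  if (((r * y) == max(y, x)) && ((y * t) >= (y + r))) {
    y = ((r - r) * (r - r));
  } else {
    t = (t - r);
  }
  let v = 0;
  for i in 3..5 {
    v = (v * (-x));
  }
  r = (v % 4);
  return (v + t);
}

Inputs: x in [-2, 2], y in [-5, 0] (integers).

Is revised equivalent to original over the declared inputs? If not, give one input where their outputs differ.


Behavior is preserved: although same computation, different form, the outputs never diverge.
One worked example (x=-2, y=0) — original: t = 0; r = 0; (((r * y) == max(y, x)) && ((y * t) >= (y + r))) -> true; y = 0; v = 0; [i=3]; v = 0; [i=4]; v = 0; r = 0; return 0; revised: t = 0; r = 0; (((r * y) == max(y, x)) && ((y * t) >= (y + r))) -> true; y = 0; v = 0; [i=3]; v = 0; [i=4]; v = 0; r = 0; return 0; agreement on 0.
An exhaustive pass over the 30 declared inputs shows identical outputs.
verdict: equivalent


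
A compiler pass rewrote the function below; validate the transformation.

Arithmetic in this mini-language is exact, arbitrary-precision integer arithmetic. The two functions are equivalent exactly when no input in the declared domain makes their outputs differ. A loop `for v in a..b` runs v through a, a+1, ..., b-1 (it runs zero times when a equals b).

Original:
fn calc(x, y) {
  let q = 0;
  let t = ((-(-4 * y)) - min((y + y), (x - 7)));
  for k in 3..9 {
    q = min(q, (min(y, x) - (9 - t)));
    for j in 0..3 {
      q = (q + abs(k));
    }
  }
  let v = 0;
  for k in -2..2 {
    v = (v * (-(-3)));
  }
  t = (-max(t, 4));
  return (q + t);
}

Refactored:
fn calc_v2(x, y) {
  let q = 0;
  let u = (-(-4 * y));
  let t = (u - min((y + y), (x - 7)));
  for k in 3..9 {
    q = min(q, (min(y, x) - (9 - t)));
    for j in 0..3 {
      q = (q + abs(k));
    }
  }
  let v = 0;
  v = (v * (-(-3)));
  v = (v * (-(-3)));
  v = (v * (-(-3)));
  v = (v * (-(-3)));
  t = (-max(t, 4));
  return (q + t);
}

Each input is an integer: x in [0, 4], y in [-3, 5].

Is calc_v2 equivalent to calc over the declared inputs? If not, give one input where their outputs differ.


Reading the diff, among the changes: local variable names differ, and statement counts differ, and arithmetic usage differs, and constant usage differs, and loop structure differs.
Tracing x=0, y=-3: calc: q = 0; t = -5; [k=3]; q = -17; [j=0]; q = -14; [j=1]; q = -11; [j=2]; q = -8; [k=4]; q = -17; [j=0]; q = -13; [j=1]; q = -9; [j=2]; q = -5; [k=5]; q = -17; [j=0]; q = -12; [j=1]; q = -7; [j=2]; q = -2; [k=6]; q = -17; [j=0]; q = -11; [j=1]; q = -5; [j=2]; q = 1; [k=7]; q = -17; [j=0]; q = -10; [j=1]; q = -3; [j=2]; q = 4; [k=8]; q = -17; [j=0]; q = -9; [j=1]; q = -1; [j=2]; q = 7; v = 0; [k=-2]; v = 0; [k=-1]; v = 0; [k=0]; v = 0; [k=1]; v = 0; t = -4; return 3 | calc_v2: q = 0; u = -12; t = -5; [k=3]; q = -17; [j=0]; q = -14; [j=1]; q = -11; [j=2]; q = -8; [k=4]; q = -17; [j=0]; q = -13; [j=1]; q = -9; [j=2]; q = -5; [k=5]; q = -17; [j=0]; q = -12; [j=1]; q = -7; [j=2]; q = -2; [k=6]; q = -17; [j=0]; q = -11; [j=1]; q = -5; [j=2]; q = 1; [k=7]; q = -17; [j=0]; q = -10; [j=1]; q = -3; [j=2]; q = 4; [k=8]; q = -17; [j=0]; q = -9; [j=1]; q = -1; [j=2]; q = 7; v = 0; v = 0; v = 0; v = 0; v = 0; t = -4; return 3 — matching result 3.
Across all 45 domain points the two functions coincide.
verdict: equivalent


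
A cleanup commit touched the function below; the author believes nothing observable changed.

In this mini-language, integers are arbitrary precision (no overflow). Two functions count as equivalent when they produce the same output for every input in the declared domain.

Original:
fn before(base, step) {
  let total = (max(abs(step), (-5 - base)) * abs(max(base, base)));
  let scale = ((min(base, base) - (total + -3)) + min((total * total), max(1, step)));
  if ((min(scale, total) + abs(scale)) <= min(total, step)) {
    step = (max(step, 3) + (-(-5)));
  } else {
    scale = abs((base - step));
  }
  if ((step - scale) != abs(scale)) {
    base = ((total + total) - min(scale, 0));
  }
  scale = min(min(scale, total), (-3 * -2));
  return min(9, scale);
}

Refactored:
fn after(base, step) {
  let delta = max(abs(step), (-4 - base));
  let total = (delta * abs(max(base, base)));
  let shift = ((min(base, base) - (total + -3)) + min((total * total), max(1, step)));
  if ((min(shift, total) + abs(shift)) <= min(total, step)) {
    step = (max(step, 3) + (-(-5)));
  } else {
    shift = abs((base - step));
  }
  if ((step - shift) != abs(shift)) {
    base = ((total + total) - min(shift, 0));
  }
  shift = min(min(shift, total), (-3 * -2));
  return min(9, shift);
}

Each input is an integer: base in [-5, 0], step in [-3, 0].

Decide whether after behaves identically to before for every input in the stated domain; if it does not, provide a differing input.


Try base=-5, step=0.
before: total = 0; scale = -2; ((min(scale, total) + abs(scale)) <= min(total, step)) -> true; step = 8; ((step - scale) != abs(scale)) -> true; base = 2; scale = -2; return -2
after: delta = 1; total = 5; shift = -6; ((min(shift, total) + abs(shift)) <= min(total, step)) -> true; step = 8; ((step - shift) != abs(shift)) -> true; base = 16; shift = -6; return -6
-2 != -6, so the rewrite changes behavior.
verdict: not equivalent; witness: base=-5, step=0


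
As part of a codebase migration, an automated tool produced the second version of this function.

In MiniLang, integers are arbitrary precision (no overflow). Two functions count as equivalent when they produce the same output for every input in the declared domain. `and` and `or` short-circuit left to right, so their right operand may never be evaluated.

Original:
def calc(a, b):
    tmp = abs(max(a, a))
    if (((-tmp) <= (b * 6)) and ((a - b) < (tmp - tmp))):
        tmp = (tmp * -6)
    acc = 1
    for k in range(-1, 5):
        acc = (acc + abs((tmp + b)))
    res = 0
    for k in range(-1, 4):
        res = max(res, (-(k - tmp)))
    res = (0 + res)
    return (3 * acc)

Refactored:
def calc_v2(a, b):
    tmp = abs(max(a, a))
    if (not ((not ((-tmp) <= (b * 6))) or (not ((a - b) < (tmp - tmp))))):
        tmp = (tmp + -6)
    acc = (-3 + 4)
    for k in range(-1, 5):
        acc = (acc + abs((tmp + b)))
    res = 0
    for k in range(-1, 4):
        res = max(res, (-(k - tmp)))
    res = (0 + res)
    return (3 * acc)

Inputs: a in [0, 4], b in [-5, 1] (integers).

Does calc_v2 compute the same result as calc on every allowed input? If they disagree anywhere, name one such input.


These are not equivalent — on a=0, b=1 the outputs split (21 vs 93).
calc: tmp = 0; (((-tmp) <= (b * 6)) and ((a - b) < (tmp - tmp))) -> true; tmp = 0; acc = 1; [k=-1]; acc = 2; [k=0]; acc = 3; [k=1]; acc = 4; [k=2]; acc = 5; [k=3]; acc = 6; [k=4]; acc = 7; res = 0; [k=-1]; res = 1; [k=0]; res = 1; [k=1]; res = 1; [k=2]; res = 1; [k=3]; res = 1; res = 1; return 21
calc_v2: tmp = 0; (not ((not ((-tmp) <= (b * 6))) or (not ((a - b) < (tmp - tmp))))) -> true; tmp = -6; acc = 1; [k=-1]; acc = 6; [k=0]; acc = 11; [k=1]; acc = 16; [k=2]; acc = 21; [k=3]; acc = 26; [k=4]; acc = 31; res = 0; [k=-1]; res = 0; [k=0]; res = 0; [k=1]; res = 0; [k=2]; res = 0; [k=3]; res = 0; res = 0; return 93
verdict: not equivalent; witness: a=0, b=1


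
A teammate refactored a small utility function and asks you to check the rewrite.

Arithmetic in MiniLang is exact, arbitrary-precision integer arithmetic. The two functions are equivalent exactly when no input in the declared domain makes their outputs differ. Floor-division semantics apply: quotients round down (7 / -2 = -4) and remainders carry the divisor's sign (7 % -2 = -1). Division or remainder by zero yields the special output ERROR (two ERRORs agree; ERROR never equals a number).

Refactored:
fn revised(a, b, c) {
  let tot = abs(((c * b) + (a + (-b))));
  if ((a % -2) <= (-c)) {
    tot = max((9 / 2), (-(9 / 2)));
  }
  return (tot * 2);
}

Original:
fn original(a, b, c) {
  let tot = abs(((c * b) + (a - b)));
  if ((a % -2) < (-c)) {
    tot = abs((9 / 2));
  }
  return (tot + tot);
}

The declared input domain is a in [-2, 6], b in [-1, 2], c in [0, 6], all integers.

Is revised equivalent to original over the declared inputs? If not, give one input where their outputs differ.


There is a counterexample at a=-2, b=-1, c=0: 2 on one side, 8 on the other.
original: tot=1, then ((a % -2) < (-c)) is false, then returns 2
revised: tot=1, then ((a % -2) <= (-c)) is true, then tot=4, then returns 8
verdict: not equivalent; witness: a=-2, b=-1, c=0


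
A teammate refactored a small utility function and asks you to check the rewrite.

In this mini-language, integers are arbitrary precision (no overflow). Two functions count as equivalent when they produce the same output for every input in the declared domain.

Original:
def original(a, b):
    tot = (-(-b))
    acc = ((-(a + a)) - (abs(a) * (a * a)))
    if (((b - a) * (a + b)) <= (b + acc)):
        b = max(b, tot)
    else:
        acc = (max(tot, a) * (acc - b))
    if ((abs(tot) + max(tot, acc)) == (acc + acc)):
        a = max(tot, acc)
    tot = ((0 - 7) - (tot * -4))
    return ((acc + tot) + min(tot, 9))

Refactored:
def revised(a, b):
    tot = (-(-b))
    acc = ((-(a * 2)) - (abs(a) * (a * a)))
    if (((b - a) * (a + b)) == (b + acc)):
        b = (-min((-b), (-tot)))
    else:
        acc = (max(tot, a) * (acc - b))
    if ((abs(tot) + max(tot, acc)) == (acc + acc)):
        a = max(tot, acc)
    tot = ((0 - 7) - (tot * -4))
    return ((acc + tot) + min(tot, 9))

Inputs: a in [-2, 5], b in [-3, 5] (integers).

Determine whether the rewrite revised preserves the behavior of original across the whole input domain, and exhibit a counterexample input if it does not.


Run the pair on a=-1, b=0.
original: tot becomes 0; next acc becomes 1; next (((b - a) * (a + b)) <= (b + acc)) evaluates to true; next b becomes 0; next ((abs(tot) + max(tot, acc)) == (acc + acc)) evaluates to false; next tot becomes -7; next final value -13
revised: tot becomes 0; next acc becomes 1; next (((b - a) * (a + b)) == (b + acc)) evaluates to false; next acc becomes 0; next ((abs(tot) + max(tot, acc)) == (acc + acc)) evaluates to true; next a becomes 0; next tot becomes -7; next final value -14
-13 != -14, so the rewrite changes behavior.
verdict: not equivalent; witness: a=-1, b=0


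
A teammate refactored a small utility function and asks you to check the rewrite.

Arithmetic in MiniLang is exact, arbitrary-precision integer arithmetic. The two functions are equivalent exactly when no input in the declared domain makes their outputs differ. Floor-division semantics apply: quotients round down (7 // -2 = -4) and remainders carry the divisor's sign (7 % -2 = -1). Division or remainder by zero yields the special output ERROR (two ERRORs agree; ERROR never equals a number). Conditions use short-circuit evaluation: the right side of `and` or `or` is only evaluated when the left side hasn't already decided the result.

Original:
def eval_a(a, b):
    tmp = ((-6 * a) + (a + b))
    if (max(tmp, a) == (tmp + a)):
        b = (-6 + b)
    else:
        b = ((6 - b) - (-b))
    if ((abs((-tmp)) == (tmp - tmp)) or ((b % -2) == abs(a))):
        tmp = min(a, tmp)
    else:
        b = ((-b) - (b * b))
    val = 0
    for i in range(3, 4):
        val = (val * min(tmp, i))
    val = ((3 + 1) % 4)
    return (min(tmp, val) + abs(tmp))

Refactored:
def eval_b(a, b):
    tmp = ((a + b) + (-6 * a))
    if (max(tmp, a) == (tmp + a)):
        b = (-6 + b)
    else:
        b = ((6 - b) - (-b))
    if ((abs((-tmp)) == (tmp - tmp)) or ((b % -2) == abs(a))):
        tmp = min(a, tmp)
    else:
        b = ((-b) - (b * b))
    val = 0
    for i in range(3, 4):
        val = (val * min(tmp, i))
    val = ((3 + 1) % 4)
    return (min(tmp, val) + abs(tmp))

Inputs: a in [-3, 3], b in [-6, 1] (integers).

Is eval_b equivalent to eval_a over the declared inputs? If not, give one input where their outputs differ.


Comparing the listings, the differences include: same computation, different form.
One worked example (a=0, b=0) — eval_a: tmp becomes 0; next (max(tmp, a) == (tmp + a)) evaluates to true; next b becomes -6; next ((abs((-tmp)) == (tmp - tmp)) or ((b % -2) == abs(a))) evaluates to true; next tmp becomes 0; next val becomes 0; next at i=3:; next val becomes 0; next val becomes 0; next final value 0; eval_b: tmp becomes 0; next (max(tmp, a) == (tmp + a)) evaluates to true; next b becomes -6; next ((abs((-tmp)) == (tmp - tmp)) or ((b % -2) == abs(a))) evaluates to true; next tmp becomes 0; next val becomes 0; next at i=3:; next val becomes 0; next val becomes 0; next final value 0; agreement on 0.
An exhaustive pass over the 56 declared inputs shows identical outputs.
verdict: equivalent


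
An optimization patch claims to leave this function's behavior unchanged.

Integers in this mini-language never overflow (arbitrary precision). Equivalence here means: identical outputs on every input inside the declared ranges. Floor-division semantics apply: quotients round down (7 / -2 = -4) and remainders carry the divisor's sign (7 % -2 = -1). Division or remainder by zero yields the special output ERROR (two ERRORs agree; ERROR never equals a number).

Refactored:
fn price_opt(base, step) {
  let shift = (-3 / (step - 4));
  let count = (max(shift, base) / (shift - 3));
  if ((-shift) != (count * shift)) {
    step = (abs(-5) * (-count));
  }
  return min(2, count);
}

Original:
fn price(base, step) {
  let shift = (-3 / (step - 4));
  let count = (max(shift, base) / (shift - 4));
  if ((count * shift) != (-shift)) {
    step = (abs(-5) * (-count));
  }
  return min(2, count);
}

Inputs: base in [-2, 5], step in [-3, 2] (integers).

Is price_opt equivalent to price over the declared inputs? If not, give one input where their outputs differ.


Evaluate both at base=3, step=1.
price: shift = 1; count = -1; ((count * shift) != (-shift)) -> false; return -1
price_opt: shift = 1; count = -2; ((-shift) != (count * shift)) -> true; step = 10; return -2
-1 vs -2 — the two versions disagree here.
verdict: not equivalent; witness: base=3, step=1


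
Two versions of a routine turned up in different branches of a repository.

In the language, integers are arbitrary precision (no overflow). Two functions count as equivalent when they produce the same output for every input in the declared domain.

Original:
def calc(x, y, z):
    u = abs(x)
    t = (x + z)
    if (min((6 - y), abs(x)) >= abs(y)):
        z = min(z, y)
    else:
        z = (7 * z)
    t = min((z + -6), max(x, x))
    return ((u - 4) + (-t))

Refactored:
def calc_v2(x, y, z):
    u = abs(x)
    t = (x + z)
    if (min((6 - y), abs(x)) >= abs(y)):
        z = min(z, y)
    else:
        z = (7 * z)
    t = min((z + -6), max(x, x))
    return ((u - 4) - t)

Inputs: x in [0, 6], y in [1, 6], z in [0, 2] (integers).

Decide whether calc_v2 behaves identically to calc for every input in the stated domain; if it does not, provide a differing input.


This is a faithful refactor — arithmetic usage differs, but the computed results match everywhere.
Tracing x=4, y=2, z=1: calc: u = 4; t = 5; (min((6 - y), abs(x)) >= abs(y)) -> true; z = 1; t = -5; return 5 | calc_v2: u = 4; t = 5; (min((6 - y), abs(x)) >= abs(y)) -> true; z = 1; t = -5; return 5 — matching result 5.
Checked all 126 inputs in the declared domain: the outputs agree on every one.
verdict: equivalent


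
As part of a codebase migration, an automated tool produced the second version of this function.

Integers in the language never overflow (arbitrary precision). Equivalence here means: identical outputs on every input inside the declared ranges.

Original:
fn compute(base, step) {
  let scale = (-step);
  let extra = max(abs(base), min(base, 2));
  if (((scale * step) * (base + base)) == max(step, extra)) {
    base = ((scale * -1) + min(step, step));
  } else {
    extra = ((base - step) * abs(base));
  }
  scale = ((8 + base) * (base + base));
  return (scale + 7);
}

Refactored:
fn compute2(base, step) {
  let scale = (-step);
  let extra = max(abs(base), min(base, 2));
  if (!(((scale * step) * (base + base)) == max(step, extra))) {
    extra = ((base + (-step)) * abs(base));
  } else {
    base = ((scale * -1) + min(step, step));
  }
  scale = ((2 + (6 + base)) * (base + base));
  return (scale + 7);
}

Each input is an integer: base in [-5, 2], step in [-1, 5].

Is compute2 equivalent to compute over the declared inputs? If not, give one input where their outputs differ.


The two versions differ — the changes include constant usage differs; also arithmetic usage differs; also boolean connective usage differs.
Tracing base=-3, step=2: compute: scale becomes -2; next extra becomes 3; next (((scale * step) * (base + base)) == max(step, extra)) evaluates to false; next extra becomes -15; next scale becomes -30; next final value -23 | compute2: scale becomes -2; next extra becomes 3; next (!(((scale * step) * (base + base)) == max(step, extra))) evaluates to true; next extra becomes -15; next scale becomes -30; next final value -23 — matching result -23.
Checked all 56 inputs in the declared domain: the outputs agree on every one.
verdict: equivalent


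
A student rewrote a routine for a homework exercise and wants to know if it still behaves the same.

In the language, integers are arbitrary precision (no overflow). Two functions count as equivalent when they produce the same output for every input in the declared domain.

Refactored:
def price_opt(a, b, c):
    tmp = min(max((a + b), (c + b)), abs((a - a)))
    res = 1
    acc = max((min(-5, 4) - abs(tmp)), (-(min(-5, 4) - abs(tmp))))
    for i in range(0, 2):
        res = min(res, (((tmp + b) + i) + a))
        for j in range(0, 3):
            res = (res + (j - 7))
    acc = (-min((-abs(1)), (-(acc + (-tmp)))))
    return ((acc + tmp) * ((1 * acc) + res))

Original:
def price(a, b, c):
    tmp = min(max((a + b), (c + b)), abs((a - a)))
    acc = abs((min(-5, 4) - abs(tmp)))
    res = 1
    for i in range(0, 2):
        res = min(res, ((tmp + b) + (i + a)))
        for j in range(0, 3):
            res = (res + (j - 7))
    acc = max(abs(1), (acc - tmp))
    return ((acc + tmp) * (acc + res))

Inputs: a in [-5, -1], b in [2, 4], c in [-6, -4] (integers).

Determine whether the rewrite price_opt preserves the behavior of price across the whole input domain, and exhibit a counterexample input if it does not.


Reading the diff, among the changes: arithmetic usage differs, min/max/abs usage differs, constant usage differs.
One worked example (a=-2, b=2, c=-5) — price: tmp=0, then acc=5, then res=1, then (i=0), then res=0, then (j=0), then res=-7, then (j=1), then res=-13, then (j=2), then res=-18, then (i=1), then res=-18, then (j=0), then res=-25, then (j=1), then res=-31, then (j=2), then res=-36, then acc=5, then returns -155; price_opt: tmp=0, then res=1, then acc=5, then (i=0), then res=0, then (j=0), then res=-7, then (j=1), then res=-13, then (j=2), then res=-18, then (i=1), then res=-18, then (j=0), then res=-25, then (j=1), then res=-31, then (j=2), then res=-36, then acc=5, then returns -155; agreement on -155.
An exhaustive pass over the 45 declared inputs shows identical outputs.
verdict: equivalent


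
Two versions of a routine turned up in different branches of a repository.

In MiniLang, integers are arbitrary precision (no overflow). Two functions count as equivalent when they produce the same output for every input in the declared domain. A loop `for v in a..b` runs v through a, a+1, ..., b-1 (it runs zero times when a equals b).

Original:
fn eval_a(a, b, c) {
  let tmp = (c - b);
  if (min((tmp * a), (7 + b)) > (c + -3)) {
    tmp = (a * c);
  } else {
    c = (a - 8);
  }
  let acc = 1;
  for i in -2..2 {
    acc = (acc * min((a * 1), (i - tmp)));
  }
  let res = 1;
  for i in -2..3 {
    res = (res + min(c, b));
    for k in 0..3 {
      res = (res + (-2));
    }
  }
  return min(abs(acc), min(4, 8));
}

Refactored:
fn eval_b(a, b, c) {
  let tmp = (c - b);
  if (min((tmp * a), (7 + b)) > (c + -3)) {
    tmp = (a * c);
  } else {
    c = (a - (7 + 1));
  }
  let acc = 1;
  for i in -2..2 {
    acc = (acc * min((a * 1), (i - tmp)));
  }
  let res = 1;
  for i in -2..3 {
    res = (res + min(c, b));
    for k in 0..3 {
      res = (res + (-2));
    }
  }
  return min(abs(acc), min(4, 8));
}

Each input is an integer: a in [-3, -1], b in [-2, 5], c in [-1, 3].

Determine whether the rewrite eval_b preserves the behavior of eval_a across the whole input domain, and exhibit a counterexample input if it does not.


This is a faithful refactor — arithmetic usage differs, constant usage differs, but the computed results match everywhere.
Tracing a=-2, b=4, c=0: eval_a: tmp becomes -4; next (min((tmp * a), (7 + b)) > (c + -3)) evaluates to true; next tmp becomes 0; next acc becomes 1; next at i=-2:; next acc becomes -2; next at i=-1:; next acc becomes 4; next at i=0:; next acc becomes -8; next at i=1:; next acc becomes 16; next res becomes 1; next at i=-2:; next res becomes 1; next at k=0:; next res becomes -1; next at k=1:; next res becomes -3; next at k=2:; next res becomes -5; next at i=-1:; next res becomes -5; next at k=0:; next res becomes -7; next at k=1:; next res becomes -9; next at k=2:; next res becomes -11; next at i=0:; next res becomes -11; next at k=0:; next res becomes -13; next at k=1:; next res becomes -15; next at k=2:; next res becomes -17; next at i=1:; next res becomes -17; next at k=0:; next res becomes -19; next at k=1:; next res becomes -21; next at k=2:; next res becomes -23; next at i=2:; next res becomes -23; next at k=0:; next res becomes -25; next at k=1:; next res becomes -27; next at k=2:; next res becomes -29; next final value 4 | eval_b: tmp becomes -4; next (min((tmp * a), (7 + b)) > (c + -3)) evaluates to true; next tmp becomes 0; next acc becomes 1; next at i=-2:; next acc becomes -2; next at i=-1:; next acc becomes 4; next at i=0:; next acc becomes -8; next at i=1:; next acc becomes 16; next res becomes 1; next at i=-2:; next res becomes 1; next at k=0:; next res becomes -1; next at k=1:; next res becomes -3; next at k=2:; next res becomes -5; next at i=-1:; next res becomes -5; next at k=0:; next res becomes -7; next at k=1:; next res becomes -9; next at k=2:; next res becomes -11; next at i=0:; next res becomes -11; next at k=0:; next res becomes -13; next at k=1:; next res becomes -15; next at k=2:; next res becomes -17; next at i=1:; next res becomes -17; next at k=0:; next res becomes -19; next at k=1:; next res becomes -21; next at k=2:; next res becomes -23; next at i=2:; next res becomes -23; next at k=0:; next res becomes -25; next at k=1:; next res becomes -27; next at k=2:; next res becomes -29; next final value 4 — matching result 4.
Across all 120 domain points the two functions coincide.
verdict: equivalent


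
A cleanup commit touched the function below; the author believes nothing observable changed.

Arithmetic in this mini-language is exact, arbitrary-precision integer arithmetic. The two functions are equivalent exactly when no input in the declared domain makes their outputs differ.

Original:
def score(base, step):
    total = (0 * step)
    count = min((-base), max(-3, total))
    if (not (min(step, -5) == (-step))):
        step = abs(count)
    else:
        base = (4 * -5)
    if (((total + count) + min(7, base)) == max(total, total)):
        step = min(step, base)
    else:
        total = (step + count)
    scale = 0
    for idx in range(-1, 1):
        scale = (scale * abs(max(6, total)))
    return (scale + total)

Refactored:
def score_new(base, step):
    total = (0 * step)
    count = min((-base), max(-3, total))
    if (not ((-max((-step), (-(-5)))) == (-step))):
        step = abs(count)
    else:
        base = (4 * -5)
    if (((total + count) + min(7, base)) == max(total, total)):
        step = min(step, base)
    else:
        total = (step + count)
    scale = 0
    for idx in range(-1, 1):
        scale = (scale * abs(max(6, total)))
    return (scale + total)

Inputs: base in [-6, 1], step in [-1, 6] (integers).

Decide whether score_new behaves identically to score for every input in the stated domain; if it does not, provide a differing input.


The two versions differ — the changes include min/max/abs usage differs.
As a probe, take base=-6, step=4: score runs total becomes 0; next count becomes 0; next (not (min(step, -5) == (-step))) evaluates to true; next step becomes 0; next (((total + count) + min(7, base)) == max(total, total)) evaluates to false; next total becomes 0; next scale becomes 0; next at idx=-1:; next scale becomes 0; next at idx=0:; next scale becomes 0; next final value 0; score_new runs total becomes 0; next count becomes 0; next (not ((-max((-step), (-(-5)))) == (-step))) evaluates to true; next step becomes 0; next (((total + count) + min(7, base)) == max(total, total)) evaluates to false; next total becomes 0; next scale becomes 0; next at idx=-1:; next scale becomes 0; next at idx=0:; next scale becomes 0; next final value 0; both end at 0.
Sweeping the whole domain (64 inputs) finds no disagreement.
verdict: equivalent


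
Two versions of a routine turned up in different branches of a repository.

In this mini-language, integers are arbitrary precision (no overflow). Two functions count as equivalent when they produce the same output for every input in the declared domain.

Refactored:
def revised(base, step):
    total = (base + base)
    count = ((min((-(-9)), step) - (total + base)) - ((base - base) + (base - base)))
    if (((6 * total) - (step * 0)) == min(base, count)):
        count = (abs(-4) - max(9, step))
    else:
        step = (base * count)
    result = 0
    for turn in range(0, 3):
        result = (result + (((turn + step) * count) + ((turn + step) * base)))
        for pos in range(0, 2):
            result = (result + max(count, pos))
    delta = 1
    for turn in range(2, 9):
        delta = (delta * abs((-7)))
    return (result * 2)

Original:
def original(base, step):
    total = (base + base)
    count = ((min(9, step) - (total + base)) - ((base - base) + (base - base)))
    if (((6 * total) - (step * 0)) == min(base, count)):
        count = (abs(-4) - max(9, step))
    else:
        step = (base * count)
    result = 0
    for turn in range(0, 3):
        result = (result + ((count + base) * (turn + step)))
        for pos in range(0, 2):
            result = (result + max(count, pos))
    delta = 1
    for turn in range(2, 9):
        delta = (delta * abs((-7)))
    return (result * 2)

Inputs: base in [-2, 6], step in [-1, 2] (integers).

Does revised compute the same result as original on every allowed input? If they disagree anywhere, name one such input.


Side by side, the visible changes include: arithmetic usage differs.
As a probe, take base=-1, step=-1: original runs total = -2; count = 2; (((6 * total) - (step * 0)) == min(base, count)) -> false; step = -2; result = 0; [turn=0]; result = -2; [pos=0]; result = 0; [pos=1]; result = 2; [turn=1]; result = 1; [pos=0]; result = 3; [pos=1]; result = 5; [turn=2]; result = 5; [pos=0]; result = 7; [pos=1]; result = 9; delta = 1; [turn=2]; delta = 7; [turn=3]; delta = 49; [turn=4]; delta = 343; [turn=5]; delta = 2401; [turn=6]; delta = 16807; [turn=7]; delta = 117649; [turn=8]; delta = 823543; return 18; revised runs total = -2; count = 2; (((6 * total) - (step * 0)) == min(base, count)) -> false; step = -2; result = 0; [turn=0]; result = -2; [pos=0]; result = 0; [pos=1]; result = 2; [turn=1]; result = 1; [pos=0]; result = 3; [pos=1]; result = 5; [turn=2]; result = 5; [pos=0]; result = 7; [pos=1]; result = 9; delta = 1; [turn=2]; delta = 7; [turn=3]; delta = 49; [turn=4]; delta = 343; [turn=5]; delta = 2401; [turn=6]; delta = 16807; [turn=7]; delta = 117649; [turn=8]; delta = 823543; return 18; both end at 18.
Across all 36 domain points the two functions coincide.
verdict: equivalent
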